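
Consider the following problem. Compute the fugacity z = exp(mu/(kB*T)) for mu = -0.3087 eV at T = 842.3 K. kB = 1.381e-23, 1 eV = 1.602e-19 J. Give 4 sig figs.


Step 1: Convert mu to Joules: -0.3087*1.602e-19 = -4.945e-20 J
Step 2: kB*T = 1.381e-23*842.3 = 1.163e-20 J
Step 3: mu/(kB*T) = -4.251
Step 4: z = exp(-4.251) = 0.01424

0.01424


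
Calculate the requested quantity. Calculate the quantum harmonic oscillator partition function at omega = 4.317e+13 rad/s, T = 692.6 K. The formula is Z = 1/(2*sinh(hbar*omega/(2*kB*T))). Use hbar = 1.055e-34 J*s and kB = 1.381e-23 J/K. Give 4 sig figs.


Step 1: Compute x = hbar*omega/(kB*T) = 1.055e-34*4.317e+13/(1.381e-23*692.6) = 0.4762
Step 2: x/2 = 0.2381
Step 3: sinh(x/2) = 0.2403
Step 4: Z = 1/(2*0.2403) = 2.08

2.08


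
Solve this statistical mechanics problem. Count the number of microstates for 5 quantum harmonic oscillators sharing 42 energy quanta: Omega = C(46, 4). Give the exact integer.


Step 1: Use binomial coefficient C(46, 4)
Step 2: Numerator = 46! / 42!
Step 3: Denominator = 4!
Step 4: Omega = 163185

163185


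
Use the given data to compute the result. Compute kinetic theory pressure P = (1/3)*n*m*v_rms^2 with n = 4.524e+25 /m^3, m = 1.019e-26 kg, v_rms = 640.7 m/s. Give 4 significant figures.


Step 1: v_rms^2 = 640.7^2 = 4.105e+05
Step 2: n*m = 4.524e+25*1.019e-26 = 0.461
Step 3: P = (1/3)*0.461*4.105e+05 = 6.308e+04 Pa

6.308e+04


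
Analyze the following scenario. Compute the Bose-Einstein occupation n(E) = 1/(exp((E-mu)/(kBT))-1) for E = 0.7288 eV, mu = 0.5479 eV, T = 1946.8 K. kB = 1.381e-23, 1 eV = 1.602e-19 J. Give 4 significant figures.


Step 1: (E - mu) = 0.1809 eV
Step 2: x = (E-mu)*eV/(kB*T) = 0.1809*1.602e-19/(1.381e-23*1946.8) = 1.078
Step 3: exp(x) = 2.939
Step 4: n = 1/(exp(x)-1) = 0.5158

0.5158


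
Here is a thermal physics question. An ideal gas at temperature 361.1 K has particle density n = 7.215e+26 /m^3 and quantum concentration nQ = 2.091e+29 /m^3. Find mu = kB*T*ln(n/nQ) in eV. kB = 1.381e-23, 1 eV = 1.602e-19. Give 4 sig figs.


Step 1: n/nQ = 7.215e+26/2.091e+29 = 0.003451
Step 2: ln(n/nQ) = -5.669
Step 3: mu = kB*T*ln(n/nQ) = 4.987e-21*-5.669 = -2.827e-20 J
Step 4: Convert to eV: -2.827e-20/1.602e-19 = -0.1765 eV

-0.1765


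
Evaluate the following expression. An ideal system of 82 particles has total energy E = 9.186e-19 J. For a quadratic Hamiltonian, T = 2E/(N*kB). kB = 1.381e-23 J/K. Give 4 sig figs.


Step 1: Numerator = 2*E = 2*9.186e-19 = 1.837e-18 J
Step 2: Denominator = N*kB = 82*1.381e-23 = 1.132e-21
Step 3: T = 1.837e-18 / 1.132e-21 = 1622 K

1622


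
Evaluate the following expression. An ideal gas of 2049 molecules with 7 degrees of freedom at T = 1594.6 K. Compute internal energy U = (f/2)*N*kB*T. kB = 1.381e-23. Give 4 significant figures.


Step 1: f/2 = 7/2 = 3.5
Step 2: N*kB*T = 2049*1.381e-23*1594.6 = 4.512e-17
Step 3: U = 3.5 * 4.512e-17 = 1.579e-16 J

1.579e-16


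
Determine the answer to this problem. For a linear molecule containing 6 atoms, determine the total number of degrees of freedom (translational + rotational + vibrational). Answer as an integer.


Step 1: Translational DOF = 3
Step 2: Rotational DOF (linear) = 2
Step 3: Vibrational DOF = 3*6 - 5 = 13
Step 4: Total = 3 + 2 + 13 = 18

18


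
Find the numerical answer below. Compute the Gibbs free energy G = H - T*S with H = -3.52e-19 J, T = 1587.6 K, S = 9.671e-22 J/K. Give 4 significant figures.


Step 1: T*S = 1587.6 * 9.671e-22 = 1.535e-18 J
Step 2: G = H - T*S = -3.52e-19 - 1.535e-18
Step 3: G = -1.887e-18 J

-1.887e-18


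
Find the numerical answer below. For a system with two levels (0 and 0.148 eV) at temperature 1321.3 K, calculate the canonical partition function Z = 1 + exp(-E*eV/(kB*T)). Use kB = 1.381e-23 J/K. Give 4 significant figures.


Step 1: Compute beta*E = E*eV/(kB*T) = 0.148*1.602e-19/(1.381e-23*1321.3) = 1.299
Step 2: exp(-beta*E) = exp(-1.299) = 0.2727
Step 3: Z = 1 + 0.2727 = 1.273

1.273


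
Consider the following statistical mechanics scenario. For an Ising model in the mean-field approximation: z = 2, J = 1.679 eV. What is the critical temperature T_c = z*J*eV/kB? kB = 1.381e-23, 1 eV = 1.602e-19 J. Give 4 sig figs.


Step 1: z*J = 2*1.679 = 3.358 eV
Step 2: Convert to Joules: 3.358*1.602e-19 = 5.38e-19 J
Step 3: T_c = 5.38e-19 / 1.381e-23 = 3.895e+04 K

3.895e+04


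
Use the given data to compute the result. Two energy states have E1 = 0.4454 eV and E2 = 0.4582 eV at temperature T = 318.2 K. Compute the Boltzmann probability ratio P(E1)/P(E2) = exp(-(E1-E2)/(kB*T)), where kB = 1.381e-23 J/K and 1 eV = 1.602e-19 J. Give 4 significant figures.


Step 1: Compute energy difference dE = E1 - E2 = 0.4454 - 0.4582 = -0.0128 eV
Step 2: Convert to Joules: dE_J = -0.0128 * 1.602e-19 = -2.051e-21 J
Step 3: Compute exponent = -dE_J / (kB * T) = -(-2.051e-21) / (1.381e-23 * 318.2) = 0.4666
Step 4: P(E1)/P(E2) = exp(0.4666) = 1.595

1.595


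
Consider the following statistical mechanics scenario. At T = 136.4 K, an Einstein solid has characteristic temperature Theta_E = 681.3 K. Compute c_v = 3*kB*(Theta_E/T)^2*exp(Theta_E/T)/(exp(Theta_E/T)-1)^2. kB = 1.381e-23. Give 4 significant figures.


Step 1: x = Theta_E/T = 681.3/136.4 = 4.995
Step 2: x^2 = 24.95
Step 3: exp(x) = 147.7
Step 4: c_v = 3*1.381e-23*24.95*147.7/(147.7-1)^2 = 7.096e-24

7.096e-24


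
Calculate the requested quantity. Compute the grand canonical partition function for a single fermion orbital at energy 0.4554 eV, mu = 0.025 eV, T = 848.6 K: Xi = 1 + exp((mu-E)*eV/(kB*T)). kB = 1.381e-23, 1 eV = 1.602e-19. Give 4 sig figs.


Step 1: (mu - E) = 0.025 - 0.4554 = -0.4304 eV
Step 2: x = (mu-E)*eV/(kB*T) = -0.4304*1.602e-19/(1.381e-23*848.6) = -5.884
Step 3: exp(x) = 0.002785
Step 4: Xi = 1 + 0.002785 = 1.003

1.003


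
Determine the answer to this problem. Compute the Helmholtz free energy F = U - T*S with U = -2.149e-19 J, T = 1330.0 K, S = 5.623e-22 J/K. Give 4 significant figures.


Step 1: T*S = 1330.0 * 5.623e-22 = 7.479e-19 J
Step 2: F = U - T*S = -2.149e-19 - 7.479e-19
Step 3: F = -9.628e-19 J

-9.628e-19


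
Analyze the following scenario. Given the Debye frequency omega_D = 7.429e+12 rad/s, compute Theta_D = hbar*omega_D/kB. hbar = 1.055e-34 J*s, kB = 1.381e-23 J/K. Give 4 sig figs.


Step 1: hbar*omega_D = 1.055e-34 * 7.429e+12 = 7.838e-22 J
Step 2: Theta_D = 7.838e-22 / 1.381e-23
Step 3: Theta_D = 56.75 K

56.75


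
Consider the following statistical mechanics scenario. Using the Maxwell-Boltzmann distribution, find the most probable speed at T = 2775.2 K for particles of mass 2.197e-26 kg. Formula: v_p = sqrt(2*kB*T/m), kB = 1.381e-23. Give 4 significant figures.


Step 1: Numerator = 2*kB*T = 2*1.381e-23*2775.2 = 7.665e-20
Step 2: Ratio = 7.665e-20 / 2.197e-26 = 3.489e+06
Step 3: v_p = sqrt(3.489e+06) = 1868 m/s

1868


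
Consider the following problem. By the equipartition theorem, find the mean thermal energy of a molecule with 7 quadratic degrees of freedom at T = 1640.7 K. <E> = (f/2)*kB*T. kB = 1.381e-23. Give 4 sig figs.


Step 1: f/2 = 7/2 = 3.5
Step 2: kB*T = 1.381e-23 * 1640.7 = 2.266e-20
Step 3: <E> = 3.5 * 2.266e-20 = 7.93e-20 J

7.93e-20


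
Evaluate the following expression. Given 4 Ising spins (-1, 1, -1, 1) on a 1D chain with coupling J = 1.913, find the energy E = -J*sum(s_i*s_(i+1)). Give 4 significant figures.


Step 1: Nearest-neighbor products: -1, -1, -1
Step 2: Sum of products = -3
Step 3: E = -1.913 * -3 = 5.739

5.739


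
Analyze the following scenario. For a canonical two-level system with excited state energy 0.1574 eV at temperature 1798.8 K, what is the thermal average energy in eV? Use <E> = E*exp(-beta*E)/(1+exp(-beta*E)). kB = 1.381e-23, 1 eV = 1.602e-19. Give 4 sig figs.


Step 1: beta*E = 0.1574*1.602e-19/(1.381e-23*1798.8) = 1.015
Step 2: exp(-beta*E) = 0.3624
Step 3: <E> = 0.1574*0.3624/(1+0.3624) = 0.04187 eV

0.04187


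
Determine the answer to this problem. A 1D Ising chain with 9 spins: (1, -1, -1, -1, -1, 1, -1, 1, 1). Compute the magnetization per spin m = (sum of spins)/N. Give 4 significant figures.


Step 1: Count up spins (+1): 4, down spins (-1): 5
Step 2: Total magnetization M = 4 - 5 = -1
Step 3: m = M/N = -1/9 = -0.1111

-0.1111


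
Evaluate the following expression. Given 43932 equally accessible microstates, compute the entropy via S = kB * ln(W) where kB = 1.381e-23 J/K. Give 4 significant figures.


Step 1: ln(W) = ln(43932) = 10.69
Step 2: S = kB * ln(W) = 1.381e-23 * 10.69
Step 3: S = 1.476e-22 J/K

1.476e-22


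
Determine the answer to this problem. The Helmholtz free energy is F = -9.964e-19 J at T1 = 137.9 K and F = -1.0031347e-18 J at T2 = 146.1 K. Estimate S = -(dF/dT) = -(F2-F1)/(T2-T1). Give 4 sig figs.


Step 1: dF = F2 - F1 = -1.0031347e-18 - (-9.964e-19) = -6.7347e-21 J
Step 2: dT = T2 - T1 = 146.1 - 137.9 = 8.2 K
Step 3: S = -dF/dT = -(-6.7347e-21)/8.2 = 8.213e-22 J/K

8.213e-22


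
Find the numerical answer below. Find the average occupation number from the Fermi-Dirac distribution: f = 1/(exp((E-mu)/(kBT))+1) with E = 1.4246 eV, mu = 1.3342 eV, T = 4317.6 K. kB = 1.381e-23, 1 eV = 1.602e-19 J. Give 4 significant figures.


Step 1: (E - mu) = 1.4246 - 1.3342 = 0.0904 eV
Step 2: Convert: (E-mu)*eV = 1.448e-20 J
Step 3: x = (E-mu)*eV/(kB*T) = 0.2429
Step 4: f = 1/(exp(0.2429)+1) = 0.4396

0.4396


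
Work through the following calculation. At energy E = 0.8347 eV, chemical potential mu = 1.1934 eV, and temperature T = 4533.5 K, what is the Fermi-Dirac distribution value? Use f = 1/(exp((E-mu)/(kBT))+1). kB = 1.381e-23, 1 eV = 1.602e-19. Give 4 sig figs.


Step 1: (E - mu) = 0.8347 - 1.1934 = -0.3587 eV
Step 2: Convert: (E-mu)*eV = -5.746e-20 J
Step 3: x = (E-mu)*eV/(kB*T) = -0.9178
Step 4: f = 1/(exp(-0.9178)+1) = 0.7146

0.7146


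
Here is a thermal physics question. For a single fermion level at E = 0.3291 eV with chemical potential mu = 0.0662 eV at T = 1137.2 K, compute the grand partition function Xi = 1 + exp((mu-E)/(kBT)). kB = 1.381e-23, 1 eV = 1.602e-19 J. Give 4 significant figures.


Step 1: (mu - E) = 0.0662 - 0.3291 = -0.2629 eV
Step 2: x = (mu-E)*eV/(kB*T) = -0.2629*1.602e-19/(1.381e-23*1137.2) = -2.682
Step 3: exp(x) = 0.06844
Step 4: Xi = 1 + 0.06844 = 1.068

1.068


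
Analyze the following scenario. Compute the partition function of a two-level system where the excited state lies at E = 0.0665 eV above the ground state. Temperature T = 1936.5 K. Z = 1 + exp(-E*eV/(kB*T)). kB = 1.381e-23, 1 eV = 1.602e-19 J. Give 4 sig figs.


Step 1: Compute beta*E = E*eV/(kB*T) = 0.0665*1.602e-19/(1.381e-23*1936.5) = 0.3984
Step 2: exp(-beta*E) = exp(-0.3984) = 0.6714
Step 3: Z = 1 + 0.6714 = 1.671

1.671


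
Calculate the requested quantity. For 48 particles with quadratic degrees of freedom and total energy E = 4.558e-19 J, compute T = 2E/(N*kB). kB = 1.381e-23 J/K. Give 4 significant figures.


Step 1: Numerator = 2*E = 2*4.558e-19 = 9.116e-19 J
Step 2: Denominator = N*kB = 48*1.381e-23 = 6.629e-22
Step 3: T = 9.116e-19 / 6.629e-22 = 1375 K

1375


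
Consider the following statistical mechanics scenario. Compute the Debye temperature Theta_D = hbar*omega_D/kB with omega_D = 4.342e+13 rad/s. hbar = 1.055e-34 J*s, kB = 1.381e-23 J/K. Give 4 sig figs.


Step 1: hbar*omega_D = 1.055e-34 * 4.342e+13 = 4.581e-21 J
Step 2: Theta_D = 4.581e-21 / 1.381e-23
Step 3: Theta_D = 331.7 K

331.7


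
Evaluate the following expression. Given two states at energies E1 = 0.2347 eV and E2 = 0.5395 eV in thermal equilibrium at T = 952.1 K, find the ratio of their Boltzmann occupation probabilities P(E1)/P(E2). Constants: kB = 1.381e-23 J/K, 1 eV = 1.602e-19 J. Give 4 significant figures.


Step 1: Compute energy difference dE = E1 - E2 = 0.2347 - 0.5395 = -0.3048 eV
Step 2: Convert to Joules: dE_J = -0.3048 * 1.602e-19 = -4.883e-20 J
Step 3: Compute exponent = -dE_J / (kB * T) = -(-4.883e-20) / (1.381e-23 * 952.1) = 3.714
Step 4: P(E1)/P(E2) = exp(3.714) = 41

41


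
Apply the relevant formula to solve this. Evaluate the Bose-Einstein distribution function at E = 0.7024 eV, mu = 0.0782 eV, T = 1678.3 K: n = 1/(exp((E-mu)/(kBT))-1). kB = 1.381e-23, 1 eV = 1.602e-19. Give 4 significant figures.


Step 1: (E - mu) = 0.6242 eV
Step 2: x = (E-mu)*eV/(kB*T) = 0.6242*1.602e-19/(1.381e-23*1678.3) = 4.314
Step 3: exp(x) = 74.77
Step 4: n = 1/(exp(x)-1) = 0.01356

0.01356


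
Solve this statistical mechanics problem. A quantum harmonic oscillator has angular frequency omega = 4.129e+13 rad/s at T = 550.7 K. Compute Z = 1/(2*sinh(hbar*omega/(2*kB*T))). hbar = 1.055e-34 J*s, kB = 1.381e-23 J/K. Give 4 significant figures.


Step 1: Compute x = hbar*omega/(kB*T) = 1.055e-34*4.129e+13/(1.381e-23*550.7) = 0.5728
Step 2: x/2 = 0.2864
Step 3: sinh(x/2) = 0.2903
Step 4: Z = 1/(2*0.2903) = 1.722

1.722


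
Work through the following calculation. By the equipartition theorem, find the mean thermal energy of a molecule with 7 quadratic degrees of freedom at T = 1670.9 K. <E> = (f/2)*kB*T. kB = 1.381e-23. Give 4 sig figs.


Step 1: f/2 = 7/2 = 3.5
Step 2: kB*T = 1.381e-23 * 1670.9 = 2.308e-20
Step 3: <E> = 3.5 * 2.308e-20 = 8.076e-20 J

8.076e-20


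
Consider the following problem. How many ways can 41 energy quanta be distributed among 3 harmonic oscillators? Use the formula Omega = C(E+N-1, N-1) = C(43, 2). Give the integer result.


Step 1: Use binomial coefficient C(43, 2)
Step 2: Numerator = 43! / 41!
Step 3: Denominator = 2!
Step 4: Omega = 903

903


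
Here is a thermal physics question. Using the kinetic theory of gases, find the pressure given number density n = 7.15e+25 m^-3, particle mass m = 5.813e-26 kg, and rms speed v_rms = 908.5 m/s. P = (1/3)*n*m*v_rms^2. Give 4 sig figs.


Step 1: v_rms^2 = 908.5^2 = 8.254e+05
Step 2: n*m = 7.15e+25*5.813e-26 = 4.156
Step 3: P = (1/3)*4.156*8.254e+05 = 1.143e+06 Pa

1.143e+06


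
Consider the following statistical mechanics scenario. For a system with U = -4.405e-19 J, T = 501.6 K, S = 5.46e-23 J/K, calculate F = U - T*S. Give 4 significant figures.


Step 1: T*S = 501.6 * 5.46e-23 = 2.739e-20 J
Step 2: F = U - T*S = -4.405e-19 - 2.739e-20
Step 3: F = -4.679e-19 J

-4.679e-19


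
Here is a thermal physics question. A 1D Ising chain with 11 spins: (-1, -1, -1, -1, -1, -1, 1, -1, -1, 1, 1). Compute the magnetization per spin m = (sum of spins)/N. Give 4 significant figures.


Step 1: Count up spins (+1): 3, down spins (-1): 8
Step 2: Total magnetization M = 3 - 8 = -5
Step 3: m = M/N = -5/11 = -0.4545

-0.4545


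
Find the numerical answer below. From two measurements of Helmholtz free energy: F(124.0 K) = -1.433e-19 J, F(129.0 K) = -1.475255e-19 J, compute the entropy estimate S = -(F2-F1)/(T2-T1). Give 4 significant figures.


Step 1: dF = F2 - F1 = -1.475255e-19 - (-1.433e-19) = -4.2255e-21 J
Step 2: dT = T2 - T1 = 129.0 - 124.0 = 5 K
Step 3: S = -dF/dT = -(-4.2255e-21)/5 = 8.451e-22 J/K

8.451e-22


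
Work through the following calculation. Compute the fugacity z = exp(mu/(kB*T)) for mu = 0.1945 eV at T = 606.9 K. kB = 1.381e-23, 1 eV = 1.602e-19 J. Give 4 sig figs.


Step 1: Convert mu to Joules: 0.1945*1.602e-19 = 3.116e-20 J
Step 2: kB*T = 1.381e-23*606.9 = 8.381e-21 J
Step 3: mu/(kB*T) = 3.718
Step 4: z = exp(3.718) = 41.17

41.17


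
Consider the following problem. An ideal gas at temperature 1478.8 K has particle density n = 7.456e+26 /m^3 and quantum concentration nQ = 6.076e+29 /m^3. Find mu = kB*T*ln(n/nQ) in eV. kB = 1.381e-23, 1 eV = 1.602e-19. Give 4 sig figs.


Step 1: n/nQ = 7.456e+26/6.076e+29 = 0.001227
Step 2: ln(n/nQ) = -6.703
Step 3: mu = kB*T*ln(n/nQ) = 2.042e-20*-6.703 = -1.369e-19 J
Step 4: Convert to eV: -1.369e-19/1.602e-19 = -0.8545 eV

-0.8545


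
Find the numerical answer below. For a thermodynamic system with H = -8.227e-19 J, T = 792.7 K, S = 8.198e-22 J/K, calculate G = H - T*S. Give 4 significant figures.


Step 1: T*S = 792.7 * 8.198e-22 = 6.499e-19 J
Step 2: G = H - T*S = -8.227e-19 - 6.499e-19
Step 3: G = -1.473e-18 J

-1.473e-18


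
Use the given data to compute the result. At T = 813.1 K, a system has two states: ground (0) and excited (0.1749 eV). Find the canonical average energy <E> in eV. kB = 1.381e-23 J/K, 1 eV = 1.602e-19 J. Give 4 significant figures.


Step 1: beta*E = 0.1749*1.602e-19/(1.381e-23*813.1) = 2.495
Step 2: exp(-beta*E) = 0.08248
Step 3: <E> = 0.1749*0.08248/(1+0.08248) = 0.01333 eV

0.01333


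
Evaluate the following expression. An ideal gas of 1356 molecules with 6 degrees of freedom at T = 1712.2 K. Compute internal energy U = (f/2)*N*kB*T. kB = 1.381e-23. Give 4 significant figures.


Step 1: f/2 = 6/2 = 3.0
Step 2: N*kB*T = 1356*1.381e-23*1712.2 = 3.206e-17
Step 3: U = 3.0 * 3.206e-17 = 9.619e-17 J

9.619e-17


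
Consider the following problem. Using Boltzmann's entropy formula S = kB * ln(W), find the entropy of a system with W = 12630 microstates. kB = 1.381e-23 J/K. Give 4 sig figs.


Step 1: ln(W) = ln(12630) = 9.444
Step 2: S = kB * ln(W) = 1.381e-23 * 9.444
Step 3: S = 1.304e-22 J/K

1.304e-22


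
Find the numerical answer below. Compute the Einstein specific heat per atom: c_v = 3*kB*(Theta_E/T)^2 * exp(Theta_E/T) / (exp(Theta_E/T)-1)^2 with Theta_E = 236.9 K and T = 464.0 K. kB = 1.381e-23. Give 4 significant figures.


Step 1: x = Theta_E/T = 236.9/464.0 = 0.5106
Step 2: x^2 = 0.2607
Step 3: exp(x) = 1.666
Step 4: c_v = 3*1.381e-23*0.2607*1.666/(1.666-1)^2 = 4.054e-23

4.054e-23


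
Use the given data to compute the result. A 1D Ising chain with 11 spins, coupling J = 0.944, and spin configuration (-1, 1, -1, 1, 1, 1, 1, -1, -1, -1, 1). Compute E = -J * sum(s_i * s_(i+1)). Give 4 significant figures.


Step 1: Nearest-neighbor products: -1, -1, -1, 1, 1, 1, -1, 1, 1, -1
Step 2: Sum of products = 0
Step 3: E = -0.944 * 0 = 0

0


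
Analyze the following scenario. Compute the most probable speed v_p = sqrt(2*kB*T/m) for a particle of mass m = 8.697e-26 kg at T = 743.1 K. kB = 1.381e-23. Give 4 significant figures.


Step 1: Numerator = 2*kB*T = 2*1.381e-23*743.1 = 2.052e-20
Step 2: Ratio = 2.052e-20 / 8.697e-26 = 2.36e+05
Step 3: v_p = sqrt(2.36e+05) = 485.8 m/s

485.8


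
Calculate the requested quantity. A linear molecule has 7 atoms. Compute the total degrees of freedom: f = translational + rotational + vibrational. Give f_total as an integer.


Step 1: Translational DOF = 3
Step 2: Rotational DOF (linear) = 2
Step 3: Vibrational DOF = 3*7 - 5 = 16
Step 4: Total = 3 + 2 + 16 = 21

21


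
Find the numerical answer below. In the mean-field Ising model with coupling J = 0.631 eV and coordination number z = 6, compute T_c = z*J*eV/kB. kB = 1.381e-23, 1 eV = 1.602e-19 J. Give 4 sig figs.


Step 1: z*J = 6*0.631 = 3.786 eV
Step 2: Convert to Joules: 3.786*1.602e-19 = 6.065e-19 J
Step 3: T_c = 6.065e-19 / 1.381e-23 = 4.392e+04 K

4.392e+04


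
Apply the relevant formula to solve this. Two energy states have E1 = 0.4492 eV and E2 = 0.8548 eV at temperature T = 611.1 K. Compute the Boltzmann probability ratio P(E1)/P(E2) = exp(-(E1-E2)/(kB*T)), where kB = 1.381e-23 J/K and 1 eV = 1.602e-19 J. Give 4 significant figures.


Step 1: Compute energy difference dE = E1 - E2 = 0.4492 - 0.8548 = -0.4056 eV
Step 2: Convert to Joules: dE_J = -0.4056 * 1.602e-19 = -6.498e-20 J
Step 3: Compute exponent = -dE_J / (kB * T) = -(-6.498e-20) / (1.381e-23 * 611.1) = 7.699
Step 4: P(E1)/P(E2) = exp(7.699) = 2207

2207


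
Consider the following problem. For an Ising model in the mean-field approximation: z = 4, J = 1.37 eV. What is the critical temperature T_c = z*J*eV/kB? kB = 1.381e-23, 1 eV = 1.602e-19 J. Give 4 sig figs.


Step 1: z*J = 4*1.37 = 5.48 eV
Step 2: Convert to Joules: 5.48*1.602e-19 = 8.779e-19 J
Step 3: T_c = 8.779e-19 / 1.381e-23 = 6.357e+04 K

6.357e+04


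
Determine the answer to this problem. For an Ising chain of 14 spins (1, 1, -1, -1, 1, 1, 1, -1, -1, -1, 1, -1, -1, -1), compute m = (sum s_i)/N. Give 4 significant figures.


Step 1: Count up spins (+1): 6, down spins (-1): 8
Step 2: Total magnetization M = 6 - 8 = -2
Step 3: m = M/N = -2/14 = -0.1429

-0.1429


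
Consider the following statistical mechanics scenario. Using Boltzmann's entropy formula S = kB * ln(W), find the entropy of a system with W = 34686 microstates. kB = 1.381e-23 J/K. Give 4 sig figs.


Step 1: ln(W) = ln(34686) = 10.45
Step 2: S = kB * ln(W) = 1.381e-23 * 10.45
Step 3: S = 1.444e-22 J/K

1.444e-22


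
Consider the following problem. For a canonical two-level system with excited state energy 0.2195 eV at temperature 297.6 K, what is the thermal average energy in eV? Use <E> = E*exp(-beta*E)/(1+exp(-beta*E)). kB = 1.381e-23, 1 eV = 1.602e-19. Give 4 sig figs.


Step 1: beta*E = 0.2195*1.602e-19/(1.381e-23*297.6) = 8.556
Step 2: exp(-beta*E) = 0.0001924
Step 3: <E> = 0.2195*0.0001924/(1+0.0001924) = 4.222e-05 eV

4.222e-05


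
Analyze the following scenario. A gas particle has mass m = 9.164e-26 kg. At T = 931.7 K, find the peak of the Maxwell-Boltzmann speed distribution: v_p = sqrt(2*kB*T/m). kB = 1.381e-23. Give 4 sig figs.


Step 1: Numerator = 2*kB*T = 2*1.381e-23*931.7 = 2.573e-20
Step 2: Ratio = 2.573e-20 / 9.164e-26 = 2.808e+05
Step 3: v_p = sqrt(2.808e+05) = 529.9 m/s

529.9


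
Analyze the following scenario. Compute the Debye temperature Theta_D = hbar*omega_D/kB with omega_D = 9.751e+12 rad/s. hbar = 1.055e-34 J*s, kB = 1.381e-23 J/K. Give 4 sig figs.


Step 1: hbar*omega_D = 1.055e-34 * 9.751e+12 = 1.029e-21 J
Step 2: Theta_D = 1.029e-21 / 1.381e-23
Step 3: Theta_D = 74.49 K

74.49


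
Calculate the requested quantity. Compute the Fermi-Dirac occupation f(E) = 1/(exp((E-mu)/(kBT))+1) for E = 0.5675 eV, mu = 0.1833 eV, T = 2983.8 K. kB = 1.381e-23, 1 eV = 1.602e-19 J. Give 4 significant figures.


Step 1: (E - mu) = 0.5675 - 0.1833 = 0.3842 eV
Step 2: Convert: (E-mu)*eV = 6.155e-20 J
Step 3: x = (E-mu)*eV/(kB*T) = 1.494
Step 4: f = 1/(exp(1.494)+1) = 0.1834

0.1834


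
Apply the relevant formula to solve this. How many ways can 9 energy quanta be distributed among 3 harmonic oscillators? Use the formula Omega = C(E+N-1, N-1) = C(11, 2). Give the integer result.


Step 1: Use binomial coefficient C(11, 2)
Step 2: Numerator = 11! / 9!
Step 3: Denominator = 2!
Step 4: Omega = 55

55


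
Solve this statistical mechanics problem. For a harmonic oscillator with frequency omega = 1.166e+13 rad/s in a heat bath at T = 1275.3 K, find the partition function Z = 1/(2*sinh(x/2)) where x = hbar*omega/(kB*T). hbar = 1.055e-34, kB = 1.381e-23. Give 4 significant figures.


Step 1: Compute x = hbar*omega/(kB*T) = 1.055e-34*1.166e+13/(1.381e-23*1275.3) = 0.06985
Step 2: x/2 = 0.03492
Step 3: sinh(x/2) = 0.03493
Step 4: Z = 1/(2*0.03493) = 14.31

14.31


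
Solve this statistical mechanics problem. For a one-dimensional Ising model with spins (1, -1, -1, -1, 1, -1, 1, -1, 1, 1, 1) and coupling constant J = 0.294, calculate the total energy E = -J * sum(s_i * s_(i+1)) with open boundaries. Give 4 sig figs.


Step 1: Nearest-neighbor products: -1, 1, 1, -1, -1, -1, -1, -1, 1, 1
Step 2: Sum of products = -2
Step 3: E = -0.294 * -2 = 0.588

0.588


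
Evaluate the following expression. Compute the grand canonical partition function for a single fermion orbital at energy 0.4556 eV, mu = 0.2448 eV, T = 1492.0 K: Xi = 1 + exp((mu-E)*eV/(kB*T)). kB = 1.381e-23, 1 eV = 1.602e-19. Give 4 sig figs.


Step 1: (mu - E) = 0.2448 - 0.4556 = -0.2108 eV
Step 2: x = (mu-E)*eV/(kB*T) = -0.2108*1.602e-19/(1.381e-23*1492.0) = -1.639
Step 3: exp(x) = 0.1942
Step 4: Xi = 1 + 0.1942 = 1.194

1.194


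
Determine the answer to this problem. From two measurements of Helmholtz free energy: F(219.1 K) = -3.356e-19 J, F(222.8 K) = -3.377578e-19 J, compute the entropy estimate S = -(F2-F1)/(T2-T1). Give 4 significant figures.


Step 1: dF = F2 - F1 = -3.377578e-19 - (-3.356e-19) = -2.1578e-21 J
Step 2: dT = T2 - T1 = 222.8 - 219.1 = 3.7 K
Step 3: S = -dF/dT = -(-2.1578e-21)/3.7 = 5.832e-22 J/K

5.832e-22


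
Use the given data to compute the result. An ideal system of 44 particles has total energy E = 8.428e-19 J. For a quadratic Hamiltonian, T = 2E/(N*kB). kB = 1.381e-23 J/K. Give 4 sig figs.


Step 1: Numerator = 2*E = 2*8.428e-19 = 1.686e-18 J
Step 2: Denominator = N*kB = 44*1.381e-23 = 6.076e-22
Step 3: T = 1.686e-18 / 6.076e-22 = 2774 K

2774


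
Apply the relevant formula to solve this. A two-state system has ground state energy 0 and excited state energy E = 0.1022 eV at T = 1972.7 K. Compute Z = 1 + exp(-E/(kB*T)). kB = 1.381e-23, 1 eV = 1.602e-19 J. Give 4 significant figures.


Step 1: Compute beta*E = E*eV/(kB*T) = 0.1022*1.602e-19/(1.381e-23*1972.7) = 0.601
Step 2: exp(-beta*E) = exp(-0.601) = 0.5483
Step 3: Z = 1 + 0.5483 = 1.548

1.548


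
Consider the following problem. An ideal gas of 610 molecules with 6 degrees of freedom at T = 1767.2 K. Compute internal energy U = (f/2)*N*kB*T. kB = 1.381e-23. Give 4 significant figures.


Step 1: f/2 = 6/2 = 3.0
Step 2: N*kB*T = 610*1.381e-23*1767.2 = 1.489e-17
Step 3: U = 3.0 * 1.489e-17 = 4.466e-17 J

4.466e-17


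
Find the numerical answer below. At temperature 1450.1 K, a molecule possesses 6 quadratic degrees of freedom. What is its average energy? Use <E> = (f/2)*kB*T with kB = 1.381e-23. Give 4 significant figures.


Step 1: f/2 = 6/2 = 3
Step 2: kB*T = 1.381e-23 * 1450.1 = 2.003e-20
Step 3: <E> = 3 * 2.003e-20 = 6.008e-20 J

6.008e-20


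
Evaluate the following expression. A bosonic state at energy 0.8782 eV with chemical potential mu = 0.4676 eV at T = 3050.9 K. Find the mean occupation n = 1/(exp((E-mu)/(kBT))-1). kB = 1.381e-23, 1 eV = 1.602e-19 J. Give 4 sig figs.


Step 1: (E - mu) = 0.4106 eV
Step 2: x = (E-mu)*eV/(kB*T) = 0.4106*1.602e-19/(1.381e-23*3050.9) = 1.561
Step 3: exp(x) = 4.765
Step 4: n = 1/(exp(x)-1) = 0.2656

0.2656


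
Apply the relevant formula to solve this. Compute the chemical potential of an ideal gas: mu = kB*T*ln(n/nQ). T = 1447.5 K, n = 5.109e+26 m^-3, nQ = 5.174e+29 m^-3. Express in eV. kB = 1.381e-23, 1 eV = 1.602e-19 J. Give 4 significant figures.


Step 1: n/nQ = 5.109e+26/5.174e+29 = 0.0009874
Step 2: ln(n/nQ) = -6.92
Step 3: mu = kB*T*ln(n/nQ) = 1.999e-20*-6.92 = -1.383e-19 J
Step 4: Convert to eV: -1.383e-19/1.602e-19 = -0.8635 eV

-0.8635


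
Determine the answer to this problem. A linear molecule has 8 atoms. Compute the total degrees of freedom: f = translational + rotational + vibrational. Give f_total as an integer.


Step 1: Translational DOF = 3
Step 2: Rotational DOF (linear) = 2
Step 3: Vibrational DOF = 3*8 - 5 = 19
Step 4: Total = 3 + 2 + 19 = 24

24


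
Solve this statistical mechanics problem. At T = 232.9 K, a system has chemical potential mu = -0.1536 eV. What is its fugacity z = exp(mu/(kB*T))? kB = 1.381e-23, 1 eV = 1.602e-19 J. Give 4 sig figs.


Step 1: Convert mu to Joules: -0.1536*1.602e-19 = -2.461e-20 J
Step 2: kB*T = 1.381e-23*232.9 = 3.216e-21 J
Step 3: mu/(kB*T) = -7.651
Step 4: z = exp(-7.651) = 0.0004758

0.0004758


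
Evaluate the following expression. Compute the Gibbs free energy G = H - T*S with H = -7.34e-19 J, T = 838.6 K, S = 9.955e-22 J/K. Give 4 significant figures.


Step 1: T*S = 838.6 * 9.955e-22 = 8.348e-19 J
Step 2: G = H - T*S = -7.34e-19 - 8.348e-19
Step 3: G = -1.569e-18 J

-1.569e-18


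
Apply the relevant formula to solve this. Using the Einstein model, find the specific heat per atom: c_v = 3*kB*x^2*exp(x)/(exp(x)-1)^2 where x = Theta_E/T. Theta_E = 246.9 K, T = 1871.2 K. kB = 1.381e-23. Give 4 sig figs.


Step 1: x = Theta_E/T = 246.9/1871.2 = 0.1319
Step 2: x^2 = 0.01741
Step 3: exp(x) = 1.141
Step 4: c_v = 3*1.381e-23*0.01741*1.141/(1.141-1)^2 = 4.137e-23

4.137e-23


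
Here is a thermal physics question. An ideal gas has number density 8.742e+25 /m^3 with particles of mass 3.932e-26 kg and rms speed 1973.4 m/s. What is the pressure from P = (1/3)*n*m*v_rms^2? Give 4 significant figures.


Step 1: v_rms^2 = 1973.4^2 = 3.894e+06
Step 2: n*m = 8.742e+25*3.932e-26 = 3.437
Step 3: P = (1/3)*3.437*3.894e+06 = 4.462e+06 Pa

4.462e+06


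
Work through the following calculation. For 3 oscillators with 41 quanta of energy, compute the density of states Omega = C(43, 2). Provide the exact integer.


Step 1: Use binomial coefficient C(43, 2)
Step 2: Numerator = 43! / 41!
Step 3: Denominator = 2!
Step 4: Omega = 903

903


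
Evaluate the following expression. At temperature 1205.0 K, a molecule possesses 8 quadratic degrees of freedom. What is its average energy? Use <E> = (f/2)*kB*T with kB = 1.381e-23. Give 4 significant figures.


Step 1: f/2 = 8/2 = 4
Step 2: kB*T = 1.381e-23 * 1205.0 = 1.664e-20
Step 3: <E> = 4 * 1.664e-20 = 6.656e-20 J

6.656e-20


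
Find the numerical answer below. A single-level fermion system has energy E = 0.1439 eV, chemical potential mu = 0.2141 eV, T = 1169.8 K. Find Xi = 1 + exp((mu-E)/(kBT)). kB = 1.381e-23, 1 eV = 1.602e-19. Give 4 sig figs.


Step 1: (mu - E) = 0.2141 - 0.1439 = 0.0702 eV
Step 2: x = (mu-E)*eV/(kB*T) = 0.0702*1.602e-19/(1.381e-23*1169.8) = 0.6961
Step 3: exp(x) = 2.006
Step 4: Xi = 1 + 2.006 = 3.006

3.006


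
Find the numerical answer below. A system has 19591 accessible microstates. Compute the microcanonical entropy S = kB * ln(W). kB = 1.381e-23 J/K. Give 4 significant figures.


Step 1: ln(W) = ln(19591) = 9.883
Step 2: S = kB * ln(W) = 1.381e-23 * 9.883
Step 3: S = 1.365e-22 J/K

1.365e-22


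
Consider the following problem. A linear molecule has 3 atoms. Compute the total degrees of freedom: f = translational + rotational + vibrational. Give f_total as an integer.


Step 1: Translational DOF = 3
Step 2: Rotational DOF (linear) = 2
Step 3: Vibrational DOF = 3*3 - 5 = 4
Step 4: Total = 3 + 2 + 4 = 9

9


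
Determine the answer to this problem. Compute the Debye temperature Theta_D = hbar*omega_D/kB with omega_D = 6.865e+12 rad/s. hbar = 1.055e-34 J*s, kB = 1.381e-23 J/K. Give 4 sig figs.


Step 1: hbar*omega_D = 1.055e-34 * 6.865e+12 = 7.243e-22 J
Step 2: Theta_D = 7.243e-22 / 1.381e-23
Step 3: Theta_D = 52.44 K

52.44


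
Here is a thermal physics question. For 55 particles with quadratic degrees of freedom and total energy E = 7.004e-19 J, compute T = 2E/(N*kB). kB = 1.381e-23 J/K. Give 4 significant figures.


Step 1: Numerator = 2*E = 2*7.004e-19 = 1.401e-18 J
Step 2: Denominator = N*kB = 55*1.381e-23 = 7.595e-22
Step 3: T = 1.401e-18 / 7.595e-22 = 1844 K

1844


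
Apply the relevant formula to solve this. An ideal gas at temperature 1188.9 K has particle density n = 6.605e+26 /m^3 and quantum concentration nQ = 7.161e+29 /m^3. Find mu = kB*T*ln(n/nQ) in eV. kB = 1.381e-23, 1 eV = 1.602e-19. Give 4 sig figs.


Step 1: n/nQ = 6.605e+26/7.161e+29 = 0.0009224
Step 2: ln(n/nQ) = -6.989
Step 3: mu = kB*T*ln(n/nQ) = 1.642e-20*-6.989 = -1.147e-19 J
Step 4: Convert to eV: -1.147e-19/1.602e-19 = -0.7163 eV

-0.7163


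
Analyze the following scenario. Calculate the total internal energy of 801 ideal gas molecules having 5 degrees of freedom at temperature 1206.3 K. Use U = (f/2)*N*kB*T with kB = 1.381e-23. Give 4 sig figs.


Step 1: f/2 = 5/2 = 2.5
Step 2: N*kB*T = 801*1.381e-23*1206.3 = 1.334e-17
Step 3: U = 2.5 * 1.334e-17 = 3.336e-17 J

3.336e-17


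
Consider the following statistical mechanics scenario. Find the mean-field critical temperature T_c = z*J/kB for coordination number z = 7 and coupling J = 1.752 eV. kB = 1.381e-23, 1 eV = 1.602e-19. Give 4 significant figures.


Step 1: z*J = 7*1.752 = 12.26 eV
Step 2: Convert to Joules: 12.26*1.602e-19 = 1.965e-18 J
Step 3: T_c = 1.965e-18 / 1.381e-23 = 1.423e+05 K

1.423e+05


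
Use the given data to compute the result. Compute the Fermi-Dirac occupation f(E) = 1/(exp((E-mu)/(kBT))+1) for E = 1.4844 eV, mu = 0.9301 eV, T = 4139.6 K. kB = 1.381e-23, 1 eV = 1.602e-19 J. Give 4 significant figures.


Step 1: (E - mu) = 1.4844 - 0.9301 = 0.5543 eV
Step 2: Convert: (E-mu)*eV = 8.88e-20 J
Step 3: x = (E-mu)*eV/(kB*T) = 1.553
Step 4: f = 1/(exp(1.553)+1) = 0.1746

0.1746


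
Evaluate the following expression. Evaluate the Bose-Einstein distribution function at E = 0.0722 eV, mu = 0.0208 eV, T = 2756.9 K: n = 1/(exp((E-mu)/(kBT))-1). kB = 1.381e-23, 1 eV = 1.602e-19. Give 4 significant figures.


Step 1: (E - mu) = 0.0514 eV
Step 2: x = (E-mu)*eV/(kB*T) = 0.0514*1.602e-19/(1.381e-23*2756.9) = 0.2163
Step 3: exp(x) = 1.241
Step 4: n = 1/(exp(x)-1) = 4.142

4.142


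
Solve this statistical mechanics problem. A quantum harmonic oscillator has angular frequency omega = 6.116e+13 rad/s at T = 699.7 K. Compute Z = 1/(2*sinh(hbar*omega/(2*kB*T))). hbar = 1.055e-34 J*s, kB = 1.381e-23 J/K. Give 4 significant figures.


Step 1: Compute x = hbar*omega/(kB*T) = 1.055e-34*6.116e+13/(1.381e-23*699.7) = 0.6678
Step 2: x/2 = 0.3339
Step 3: sinh(x/2) = 0.3401
Step 4: Z = 1/(2*0.3401) = 1.47

1.47


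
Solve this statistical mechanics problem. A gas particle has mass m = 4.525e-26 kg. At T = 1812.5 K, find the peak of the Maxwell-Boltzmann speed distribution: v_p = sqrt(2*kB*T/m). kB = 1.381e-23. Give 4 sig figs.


Step 1: Numerator = 2*kB*T = 2*1.381e-23*1812.5 = 5.006e-20
Step 2: Ratio = 5.006e-20 / 4.525e-26 = 1.106e+06
Step 3: v_p = sqrt(1.106e+06) = 1052 m/s

1052


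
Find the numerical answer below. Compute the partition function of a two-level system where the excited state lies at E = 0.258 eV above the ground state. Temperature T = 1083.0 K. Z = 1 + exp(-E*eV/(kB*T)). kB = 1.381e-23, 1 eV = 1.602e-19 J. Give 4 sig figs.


Step 1: Compute beta*E = E*eV/(kB*T) = 0.258*1.602e-19/(1.381e-23*1083.0) = 2.764
Step 2: exp(-beta*E) = exp(-2.764) = 0.06307
Step 3: Z = 1 + 0.06307 = 1.063

1.063


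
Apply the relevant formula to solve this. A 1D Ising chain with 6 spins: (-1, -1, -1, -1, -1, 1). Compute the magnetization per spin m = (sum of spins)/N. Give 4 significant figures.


Step 1: Count up spins (+1): 1, down spins (-1): 5
Step 2: Total magnetization M = 1 - 5 = -4
Step 3: m = M/N = -4/6 = -0.6667

-0.6667


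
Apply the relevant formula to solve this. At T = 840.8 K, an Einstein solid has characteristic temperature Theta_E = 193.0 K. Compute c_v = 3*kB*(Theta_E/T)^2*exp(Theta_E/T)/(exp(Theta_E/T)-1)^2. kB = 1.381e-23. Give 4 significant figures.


Step 1: x = Theta_E/T = 193.0/840.8 = 0.2295
Step 2: x^2 = 0.05269
Step 3: exp(x) = 1.258
Step 4: c_v = 3*1.381e-23*0.05269*1.258/(1.258-1)^2 = 4.125e-23

4.125e-23


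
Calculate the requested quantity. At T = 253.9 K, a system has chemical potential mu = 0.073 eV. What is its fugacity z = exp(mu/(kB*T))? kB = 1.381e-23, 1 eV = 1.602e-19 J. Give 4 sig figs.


Step 1: Convert mu to Joules: 0.073*1.602e-19 = 1.169e-20 J
Step 2: kB*T = 1.381e-23*253.9 = 3.506e-21 J
Step 3: mu/(kB*T) = 3.335
Step 4: z = exp(3.335) = 28.09

28.09


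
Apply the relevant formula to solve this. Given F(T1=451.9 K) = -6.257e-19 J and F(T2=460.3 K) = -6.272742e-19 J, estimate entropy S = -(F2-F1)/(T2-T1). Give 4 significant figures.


Step 1: dF = F2 - F1 = -6.272742e-19 - (-6.257e-19) = -1.5742e-21 J
Step 2: dT = T2 - T1 = 460.3 - 451.9 = 8.4 K
Step 3: S = -dF/dT = -(-1.5742e-21)/8.4 = 1.874e-22 J/K

1.874e-22


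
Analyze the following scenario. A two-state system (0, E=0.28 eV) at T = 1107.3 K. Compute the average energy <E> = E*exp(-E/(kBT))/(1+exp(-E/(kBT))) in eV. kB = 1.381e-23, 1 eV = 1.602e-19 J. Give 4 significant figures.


Step 1: beta*E = 0.28*1.602e-19/(1.381e-23*1107.3) = 2.933
Step 2: exp(-beta*E) = 0.05322
Step 3: <E> = 0.28*0.05322/(1+0.05322) = 0.01415 eV

0.01415


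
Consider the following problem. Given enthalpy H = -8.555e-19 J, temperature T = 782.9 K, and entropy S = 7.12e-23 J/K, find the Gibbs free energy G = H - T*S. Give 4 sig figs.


Step 1: T*S = 782.9 * 7.12e-23 = 5.574e-20 J
Step 2: G = H - T*S = -8.555e-19 - 5.574e-20
Step 3: G = -9.112e-19 J

-9.112e-19


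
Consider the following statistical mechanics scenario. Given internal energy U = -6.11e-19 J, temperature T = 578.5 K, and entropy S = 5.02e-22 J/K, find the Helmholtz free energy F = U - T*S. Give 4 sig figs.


Step 1: T*S = 578.5 * 5.02e-22 = 2.904e-19 J
Step 2: F = U - T*S = -6.11e-19 - 2.904e-19
Step 3: F = -9.014e-19 J

-9.014e-19


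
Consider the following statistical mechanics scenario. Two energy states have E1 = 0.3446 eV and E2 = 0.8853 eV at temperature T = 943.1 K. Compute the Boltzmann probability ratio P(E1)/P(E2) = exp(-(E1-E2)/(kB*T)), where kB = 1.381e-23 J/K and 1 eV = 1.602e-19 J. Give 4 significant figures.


Step 1: Compute energy difference dE = E1 - E2 = 0.3446 - 0.8853 = -0.5407 eV
Step 2: Convert to Joules: dE_J = -0.5407 * 1.602e-19 = -8.662e-20 J
Step 3: Compute exponent = -dE_J / (kB * T) = -(-8.662e-20) / (1.381e-23 * 943.1) = 6.651
Step 4: P(E1)/P(E2) = exp(6.651) = 773.3

773.3


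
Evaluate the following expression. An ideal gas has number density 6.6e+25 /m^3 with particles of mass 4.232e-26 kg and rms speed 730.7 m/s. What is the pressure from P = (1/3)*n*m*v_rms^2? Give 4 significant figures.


Step 1: v_rms^2 = 730.7^2 = 5.339e+05
Step 2: n*m = 6.6e+25*4.232e-26 = 2.793
Step 3: P = (1/3)*2.793*5.339e+05 = 4.971e+05 Pa

4.971e+05


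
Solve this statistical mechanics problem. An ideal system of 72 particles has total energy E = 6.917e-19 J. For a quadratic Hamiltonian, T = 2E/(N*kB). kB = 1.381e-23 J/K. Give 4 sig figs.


Step 1: Numerator = 2*E = 2*6.917e-19 = 1.383e-18 J
Step 2: Denominator = N*kB = 72*1.381e-23 = 9.943e-22
Step 3: T = 1.383e-18 / 9.943e-22 = 1391 K

1391


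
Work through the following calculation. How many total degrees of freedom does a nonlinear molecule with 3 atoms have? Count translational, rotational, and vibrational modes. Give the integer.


Step 1: Translational DOF = 3
Step 2: Rotational DOF (nonlinear) = 3
Step 3: Vibrational DOF = 3*3 - 6 = 3
Step 4: Total = 3 + 3 + 3 = 9

9


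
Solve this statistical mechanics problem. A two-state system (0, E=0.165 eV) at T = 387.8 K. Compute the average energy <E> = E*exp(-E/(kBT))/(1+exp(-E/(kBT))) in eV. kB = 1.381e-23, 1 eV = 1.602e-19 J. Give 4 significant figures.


Step 1: beta*E = 0.165*1.602e-19/(1.381e-23*387.8) = 4.936
Step 2: exp(-beta*E) = 0.007186
Step 3: <E> = 0.165*0.007186/(1+0.007186) = 0.001177 eV

0.001177


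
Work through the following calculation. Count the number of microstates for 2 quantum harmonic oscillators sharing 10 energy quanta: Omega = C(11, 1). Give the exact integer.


Step 1: Use binomial coefficient C(11, 1)
Step 2: Numerator = 11! / 10!
Step 3: Denominator = 1!
Step 4: Omega = 11

11


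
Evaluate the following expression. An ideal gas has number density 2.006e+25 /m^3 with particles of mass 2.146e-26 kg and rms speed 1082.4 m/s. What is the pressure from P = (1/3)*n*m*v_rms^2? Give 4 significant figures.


Step 1: v_rms^2 = 1082.4^2 = 1.172e+06
Step 2: n*m = 2.006e+25*2.146e-26 = 0.4305
Step 3: P = (1/3)*0.4305*1.172e+06 = 1.681e+05 Pa

1.681e+05


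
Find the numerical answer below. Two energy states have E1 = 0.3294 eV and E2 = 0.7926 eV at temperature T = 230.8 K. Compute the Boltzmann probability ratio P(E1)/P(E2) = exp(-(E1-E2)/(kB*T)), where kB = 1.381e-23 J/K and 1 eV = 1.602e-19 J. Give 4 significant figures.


Step 1: Compute energy difference dE = E1 - E2 = 0.3294 - 0.7926 = -0.4632 eV
Step 2: Convert to Joules: dE_J = -0.4632 * 1.602e-19 = -7.42e-20 J
Step 3: Compute exponent = -dE_J / (kB * T) = -(-7.42e-20) / (1.381e-23 * 230.8) = 23.28
Step 4: P(E1)/P(E2) = exp(23.28) = 1.291e+10

1.291e+10


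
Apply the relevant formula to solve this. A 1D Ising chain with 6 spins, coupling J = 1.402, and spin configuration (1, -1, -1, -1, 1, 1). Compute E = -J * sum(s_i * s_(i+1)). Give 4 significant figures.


Step 1: Nearest-neighbor products: -1, 1, 1, -1, 1
Step 2: Sum of products = 1
Step 3: E = -1.402 * 1 = -1.402

-1.402


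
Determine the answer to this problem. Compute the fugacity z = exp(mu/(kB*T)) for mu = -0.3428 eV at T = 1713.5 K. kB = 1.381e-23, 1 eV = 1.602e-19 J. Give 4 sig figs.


Step 1: Convert mu to Joules: -0.3428*1.602e-19 = -5.492e-20 J
Step 2: kB*T = 1.381e-23*1713.5 = 2.366e-20 J
Step 3: mu/(kB*T) = -2.321
Step 4: z = exp(-2.321) = 0.0982

0.0982
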